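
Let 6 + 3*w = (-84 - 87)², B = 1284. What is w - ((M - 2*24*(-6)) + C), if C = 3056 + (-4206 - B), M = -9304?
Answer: 21195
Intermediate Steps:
w = 9745 (w = -2 + (-84 - 87)²/3 = -2 + (⅓)*(-171)² = -2 + (⅓)*29241 = -2 + 9747 = 9745)
C = -2434 (C = 3056 + (-4206 - 1*1284) = 3056 + (-4206 - 1284) = 3056 - 5490 = -2434)
w - ((M - 2*24*(-6)) + C) = 9745 - ((-9304 - 2*24*(-6)) - 2434) = 9745 - ((-9304 - 48*(-6)) - 2434) = 9745 - ((-9304 + 288) - 2434) = 9745 - (-9016 - 2434) = 9745 - 1*(-11450) = 9745 + 11450 = 21195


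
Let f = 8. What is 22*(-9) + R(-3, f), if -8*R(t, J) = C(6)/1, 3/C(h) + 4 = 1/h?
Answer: -18207/92 ≈ -197.90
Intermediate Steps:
C(h) = 3/(-4 + 1/h)
R(t, J) = 9/92 (R(t, J) = -(-3*6/(-1 + 4*6))/(8*1) = -(-3*6/(-1 + 24))/8 = -(-3*6/23)/8 = -(-3*6*1/23)/8 = -(-9)/92 = -1/8*(-18/23) = 9/92)
22*(-9) + R(-3, f) = 22*(-9) + 9/92 = -198 + 9/92 = -18207/92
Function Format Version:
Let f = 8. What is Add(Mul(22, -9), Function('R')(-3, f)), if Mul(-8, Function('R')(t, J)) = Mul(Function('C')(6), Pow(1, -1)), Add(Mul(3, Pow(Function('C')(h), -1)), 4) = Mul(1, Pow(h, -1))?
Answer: Rational(-18207, 92) ≈ -197.90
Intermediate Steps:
Function('C')(h) = Mul(3, Pow(Add(-4, Pow(h, -1)), -1)) (Function('C')(h) = Mul(3, Pow(Add(-4, Mul(1, Pow(h, -1))), -1)) = Mul(3, Pow(Add(-4, Pow(h, -1)), -1)))
Function('R')(t, J) = Rational(9, 92) (Function('R')(t, J) = Mul(Rational(-1, 8), Mul(Mul(-3, 6, Pow(Add(-1, Mul(4, 6)), -1)), Pow(1, -1))) = Mul(Rational(-1, 8), Mul(Mul(-3, 6, Pow(Add(-1, 24), -1)), 1)) = Mul(Rational(-1, 8), Mul(Mul(-3, 6, Pow(23, -1)), 1)) = Mul(Rational(-1, 8), Mul(Mul(-3, 6, Rational(1, 23)), 1)) = Mul(Rational(-1, 8), Mul(Rational(-18, 23), 1)) = Mul(Rational(-1, 8), Rational(-18, 23)) = Rational(9, 92))
Add(Mul(22, -9), Function('R')(-3, f)) = Add(Mul(22, -9), Rational(9, 92)) = Add(-198, Rational(9, 92)) = Rational(-18207, 92)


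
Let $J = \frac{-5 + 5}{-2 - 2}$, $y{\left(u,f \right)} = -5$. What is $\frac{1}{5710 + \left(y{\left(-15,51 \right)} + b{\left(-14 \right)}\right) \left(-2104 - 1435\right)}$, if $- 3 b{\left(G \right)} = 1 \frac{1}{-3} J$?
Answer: $\frac{1}{23405} \approx 4.2726 \cdot 10^{-5}$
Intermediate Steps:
$J = 0$ ($J = \frac{0}{-4} = 0 \left(- \frac{1}{4}\right) = 0$)
$b{\left(G \right)} = 0$ ($b{\left(G \right)} = - \frac{1 \frac{1}{-3} \cdot 0}{3} = - \frac{1 \left(- \frac{1}{3}\right) 0}{3} = - \frac{\left(- \frac{1}{3}\right) 0}{3} = \left(- \frac{1}{3}\right) 0 = 0$)
$\frac{1}{5710 + \left(y{\left(-15,51 \right)} + b{\left(-14 \right)}\right) \left(-2104 - 1435\right)} = \frac{1}{5710 + \left(-5 + 0\right) \left(-2104 - 1435\right)} = \frac{1}{5710 - -17695} = \frac{1}{5710 + 17695} = \frac{1}{23405}$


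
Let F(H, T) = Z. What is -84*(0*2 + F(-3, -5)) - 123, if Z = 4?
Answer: -459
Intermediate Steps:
F(H, T) = 4
-84*(0*2 + F(-3, -5)) - 123 = -84*(0*2 + 4) - 123 = -84*(0 + 4) - 123 = -84*4 - 123 = -336 - 123 = -459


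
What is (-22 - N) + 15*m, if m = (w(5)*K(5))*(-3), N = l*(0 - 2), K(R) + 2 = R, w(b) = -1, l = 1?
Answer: 115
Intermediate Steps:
K(R) = -2 + R
N = -2 (N = 1*(0 - 2) = 1*(-2) = -2)
m = 9 (m = -(-2 + 5)*(-3) = -1*3*(-3) = -3*(-3) = 9)
(-22 - N) + 15*m = (-22 - 1*(-2)) + 15*9 = (-22 + 2) + 135 = -20 + 135 = 115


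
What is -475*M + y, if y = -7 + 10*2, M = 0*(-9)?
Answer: 13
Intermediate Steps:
M = 0
y = 13 (y = -7 + 20 = 13)
-475*M + y = -475*0 + 13 = 0 + 13 = 13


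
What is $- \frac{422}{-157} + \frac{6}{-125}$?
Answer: $\frac{51808}{19625} \approx 2.6399$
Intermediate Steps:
$- \frac{422}{-157} + \frac{6}{-125} = \left(-422\right) \left(- \frac{1}{157}\right) + 6 \left(- \frac{1}{125}\right) = \frac{422}{157} - \frac{6}{125} = \frac{51808}{19625}$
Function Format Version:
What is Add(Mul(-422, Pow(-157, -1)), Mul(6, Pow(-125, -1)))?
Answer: Rational(51808, 19625) ≈ 2.6399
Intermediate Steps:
Add(Mul(-422, Pow(-157, -1)), Mul(6, Pow(-125, -1))) = Add(Mul(-422, Rational(-1, 157)), Mul(6, Rational(-1, 125))) = Add(Rational(422, 157), Rational(-6, 125)) = Rational(51808, 19625)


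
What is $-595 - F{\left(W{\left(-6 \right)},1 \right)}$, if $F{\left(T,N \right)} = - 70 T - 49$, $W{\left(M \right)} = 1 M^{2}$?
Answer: $1974$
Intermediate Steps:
$W{\left(M \right)} = M^{2}$
$F{\left(T,N \right)} = -49 - 70 T$
$-595 - F{\left(W{\left(-6 \right)},1 \right)} = -595 - \left(-49 - 70 \left(-6\right)^{2}\right) = -595 - \left(-49 - 2520\right) = -595 - -2569 = -595 + 2569 = 1974$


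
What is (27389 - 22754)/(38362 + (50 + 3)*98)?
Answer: 4635/43556 ≈ 0.10641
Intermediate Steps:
(27389 - 22754)/(38362 + (50 + 3)*98) = 4635/(38362 + 53*98) = 4635/(38362 + 5194) = 4635/43556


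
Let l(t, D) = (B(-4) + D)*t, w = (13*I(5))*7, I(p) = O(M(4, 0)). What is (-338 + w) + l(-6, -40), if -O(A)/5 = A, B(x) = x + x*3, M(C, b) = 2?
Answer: -912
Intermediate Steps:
B(x) = 4*x (B(x) = x + 3*x = 4*x)
O(A) = -5*A
I(p) = -10 (I(p) = -5*2 = -10)
w = -910 (w = (13*(-10))*7 = -130*7 = -910)
l(t, D) = t*(-16 + D) (l(t, D) = (4*(-4) + D)*t = (-16 + D)*t = t*(-16 + D))
(-338 + w) + l(-6, -40) = (-338 - 910) - 6*(-16 - 40) = -1248 - 6*(-56) = -1248 + 336 = -912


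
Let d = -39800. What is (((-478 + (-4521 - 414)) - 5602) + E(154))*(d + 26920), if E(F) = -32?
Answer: 142285360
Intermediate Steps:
(((-478 + (-4521 - 414)) - 5602) + E(154))*(d + 26920) = (((-478 + (-4521 - 414)) - 5602) - 32)*(-39800 + 26920) = (((-478 - 4935) - 5602) - 32)*(-12880) = ((-5413 - 5602) - 32)*(-12880) = (-11015 - 32)*(-12880) = -11047*(-12880) = 142285360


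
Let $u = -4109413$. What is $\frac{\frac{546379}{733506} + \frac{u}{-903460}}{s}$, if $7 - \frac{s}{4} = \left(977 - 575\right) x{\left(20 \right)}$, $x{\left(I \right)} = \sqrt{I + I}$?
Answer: $- \frac{12277687321613}{8567446497984708720} - \frac{117515007221153 \sqrt{10}}{713953874832059060} \approx -0.00052194$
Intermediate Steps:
$x{\left(I \right)} = \sqrt{2} \sqrt{I}$ ($x{\left(I \right)} = \sqrt{2 I} = \sqrt{2} \sqrt{I}$)
$s = 28 - 3216 \sqrt{10}$ ($s = 28 - 4 \left(977 - 575\right) \sqrt{2} \sqrt{20} = 28 - 4 \cdot 402 \sqrt{2} \cdot 2 \sqrt{5} = 28 - 4 \cdot 402 \cdot 2 \sqrt{10} = 28 - 4 \cdot 804 \sqrt{10} = 28 - 3216 \sqrt{10} \approx -10142.0$)
$\frac{\frac{546379}{733506} + \frac{u}{-903460}}{s} = \frac{\frac{546379}{733506} - \frac{4109413}{-903460}}{28 - 3216 \sqrt{10}} = \frac{546379 \cdot \frac{1}{733506} - - \frac{4109413}{903460}}{28 - 3216 \sqrt{10}} = \frac{\frac{546379}{733506} + \frac{4109413}{903460}}{28 - 3216 \sqrt{10}} = \frac{1753955331659}{331346665380 \left(28 - 3216 \sqrt{10}\right)}$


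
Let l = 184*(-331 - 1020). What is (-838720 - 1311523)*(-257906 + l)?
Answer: 1089076577070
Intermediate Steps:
l = -248584 (l = 184*(-1351) = -248584)
(-838720 - 1311523)*(-257906 + l) = (-838720 - 1311523)*(-257906 - 248584) = -2150243*(-506490) = 1089076577070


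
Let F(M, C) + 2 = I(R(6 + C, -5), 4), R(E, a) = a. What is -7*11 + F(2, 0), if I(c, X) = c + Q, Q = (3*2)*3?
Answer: -66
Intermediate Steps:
Q = 18 (Q = 6*3 = 18)
I(c, X) = 18 + c (I(c, X) = c + 18 = 18 + c)
F(M, C) = 11 (F(M, C) = -2 + (18 - 5) = -2 + 13 = 11)
-7*11 + F(2, 0) = -7*11 + 11 = -77 + 11 = -66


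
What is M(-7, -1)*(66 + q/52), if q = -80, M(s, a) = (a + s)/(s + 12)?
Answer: -6704/65 ≈ -103.14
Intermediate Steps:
M(s, a) = (a + s)/(12 + s)
M(-7, -1)*(66 + q/52) = ((-1 - 7)/(12 - 7))*(66 - 80/52) = (-8/5)*(66 - 80*1/52) = ((1/5)*(-8))*(66 - 20/13) = -8/5*838/13 = -6704/65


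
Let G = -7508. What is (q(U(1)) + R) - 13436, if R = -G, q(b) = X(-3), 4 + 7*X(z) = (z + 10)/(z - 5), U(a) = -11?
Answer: -332007/56 ≈ -5928.7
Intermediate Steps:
X(z) = -4/7 + (10 + z)/(7*(-5 + z)) (X(z) = -4/7 + ((z + 10)/(z - 5))/7 = -4/7 + ((10 + z)/(-5 + z))/7 = -4/7 + (10 + z)/(7*(-5 + z)))
q(b) = -39/56 (q(b) = 3*(10 - 1*(-3))/(7*(-5 - 3)) = (3/7)*(10 + 3)/(-8) = (3/7)*(-⅛)*13 = -39/56)
R = 7508 (R = -1*(-7508) = 7508)
(q(U(1)) + R) - 13436 = (-39/56 + 7508) - 13436 = 420409/56 - 13436 = -332007/56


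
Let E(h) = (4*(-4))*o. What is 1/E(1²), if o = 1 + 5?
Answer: -1/96 ≈ -0.010417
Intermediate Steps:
o = 6
E(h) = -96 (E(h) = (4*(-4))*6 = -16*6 = -96)
1/E(1²) = 1/(-96) = -1/96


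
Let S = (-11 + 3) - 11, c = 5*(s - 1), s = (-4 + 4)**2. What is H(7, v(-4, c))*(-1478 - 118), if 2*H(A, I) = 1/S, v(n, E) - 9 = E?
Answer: 42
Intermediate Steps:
s = 0 (s = 0**2 = 0)
c = -5 (c = 5*(0 - 1) = 5*(-1) = -5)
S = -19 (S = -8 - 11 = -19)
v(n, E) = 9 + E
H(A, I) = -1/38 (H(A, I) = (1/2)/(-19) = (1/2)*(-1/19) = -1/38)
H(7, v(-4, c))*(-1478 - 118) = -(-1478 - 118)/38 = -1/38*(-1596) = 42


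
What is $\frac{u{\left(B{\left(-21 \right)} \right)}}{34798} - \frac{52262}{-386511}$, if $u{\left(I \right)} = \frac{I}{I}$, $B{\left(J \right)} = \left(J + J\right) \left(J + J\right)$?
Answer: $\frac{1818999587}{13449809778} \approx 0.13524$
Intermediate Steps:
$B{\left(J \right)} = 4 J^{2}$ ($B{\left(J \right)} = 2 J 2 J = 4 J^{2}$)
$u{\left(I \right)} = 1$
$\frac{u{\left(B{\left(-21 \right)} \right)}}{34798} - \frac{52262}{-386511} = 1 \cdot \frac{1}{34798} - \frac{52262}{-386511} = 1 \cdot \frac{1}{34798} - - \frac{52262}{386511} = \frac{1}{34798} + \frac{52262}{386511} = \frac{1818999587}{13449809778}$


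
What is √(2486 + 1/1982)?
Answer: √9765815446/1982 ≈ 49.860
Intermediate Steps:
√(2486 + 1/1982) = √(4927253/1982) = √9765815446/1982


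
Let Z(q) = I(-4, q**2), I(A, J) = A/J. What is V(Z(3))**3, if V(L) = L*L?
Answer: 4096/531441 ≈ 0.0077073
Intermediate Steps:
Z(q) = -4/q**2
V(L) = L**2
V(Z(3))**3 = ((-4/3**2)**2)**3 = ((-4*1/9)**2)**3 = ((-4/9)**2)**3 = (16/81)**3 = 4096/531441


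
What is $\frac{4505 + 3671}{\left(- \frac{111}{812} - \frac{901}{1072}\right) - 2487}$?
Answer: $- \frac{1779228416}{541423643} \approx -3.2862$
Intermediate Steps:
$\frac{4505 + 3671}{\left(- \frac{111}{812} - \frac{901}{1072}\right) - 2487} = \frac{8176}{\left(\left(-111\right) \frac{1}{812} - \frac{901}{1072}\right) - 2487} = \frac{8176}{\left(- \frac{111}{812} - \frac{901}{1072}\right) - 2487} = \frac{8176}{- \frac{212651}{217616} - 2487} = \frac{8176}{- \frac{541423643}{217616}} = 8176 \left(- \frac{217616}{541423643}\right) = - \frac{1779228416}{541423643}$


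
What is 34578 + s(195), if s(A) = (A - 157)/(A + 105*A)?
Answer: 357363649/10335 ≈ 34578.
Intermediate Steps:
s(A) = (-157 + A)/(106*A) (s(A) = (-157 + A)/((106*A)) = (-157 + A)*(1/(106*A)) = (-157 + A)/(106*A))
34578 + s(195) = 34578 + (1/106)*(-157 + 195)/195 = 34578 + (1/106)*(1/195)*38 = 34578 + 19/10335 = 357363649/10335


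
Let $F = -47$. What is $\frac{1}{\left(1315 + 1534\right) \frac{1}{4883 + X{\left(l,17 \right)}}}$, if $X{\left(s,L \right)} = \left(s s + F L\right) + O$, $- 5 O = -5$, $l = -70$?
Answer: $\frac{8985}{2849} \approx 3.1537$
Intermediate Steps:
$O = 1$ ($O = \left(- \frac{1}{5}\right) \left(-5\right) = 1$)
$X{\left(s,L \right)} = 1 + s^{2} - 47 L$ ($X{\left(s,L \right)} = \left(s s - 47 L\right) + 1 = \left(s^{2} - 47 L\right) + 1 = 1 + s^{2} - 47 L$)
$\frac{1}{\left(1315 + 1534\right) \frac{1}{4883 + X{\left(l,17 \right)}}} = \frac{1}{\left(1315 + 1534\right) \frac{1}{4883 + \left(1 + \left(-70\right)^{2} - 799\right)}} = \frac{1}{2849 \frac{1}{4883 + \left(1 + 4900 - 799\right)}} = \frac{1}{2849 \frac{1}{4883 + 4102}} = \frac{1}{2849 \cdot \frac{1}{8985}} = \frac{1}{\frac{2849}{8985}} = \frac{8985}{2849}$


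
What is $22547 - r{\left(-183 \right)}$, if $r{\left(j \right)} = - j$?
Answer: $22364$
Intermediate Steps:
$22547 - r{\left(-183 \right)} = 22547 - \left(-1\right) \left(-183\right) = 22547 - 183 = 22364$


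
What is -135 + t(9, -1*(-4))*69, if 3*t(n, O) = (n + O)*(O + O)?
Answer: 2257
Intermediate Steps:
t(n, O) = 2*O*(O + n)/3 (t(n, O) = ((n + O)*(O + O))/3 = ((O + n)*(2*O))/3 = (2*O*(O + n))/3 = 2*O*(O + n)/3)
-135 + t(9, -1*(-4))*69 = -135 + (2*(-1*(-4))*(-1*(-4) + 9)/3)*69 = -135 + ((⅔)*4*(4 + 9))*69 = -135 + ((⅔)*4*13)*69 = -135 + (104/3)*69 = -135 + 2392 = 2257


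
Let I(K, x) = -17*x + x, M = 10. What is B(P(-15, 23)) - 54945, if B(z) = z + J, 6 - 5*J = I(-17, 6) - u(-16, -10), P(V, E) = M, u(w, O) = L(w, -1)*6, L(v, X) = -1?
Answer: -274579/5 ≈ -54916.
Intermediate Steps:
I(K, x) = -16*x
u(w, O) = -6 (u(w, O) = -1*6 = -6)
P(V, E) = 10
J = 96/5 (J = 6/5 - (-16*6 - 1*(-6))/5 = 6/5 - (-96 + 6)/5 = 6/5 - ⅕*(-90) = 6/5 + 18 = 96/5 ≈ 19.200)
B(z) = 96/5 + z (B(z) = z + 96/5 = 96/5 + z)
B(P(-15, 23)) - 54945 = (96/5 + 10) - 54945 = 146/5 - 54945 = -274579/5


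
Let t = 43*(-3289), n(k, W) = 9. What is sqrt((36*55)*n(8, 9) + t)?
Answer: I*sqrt(123607) ≈ 351.58*I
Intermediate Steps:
t = -141427
sqrt((36*55)*n(8, 9) + t) = sqrt((36*55)*9 - 141427) = sqrt(1980*9 - 141427) = sqrt(17820 - 141427) = sqrt(-123607) = I*sqrt(123607)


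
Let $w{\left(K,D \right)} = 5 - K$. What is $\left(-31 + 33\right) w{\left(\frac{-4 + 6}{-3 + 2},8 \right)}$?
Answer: $14$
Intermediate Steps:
$\left(-31 + 33\right) w{\left(\frac{-4 + 6}{-3 + 2},8 \right)} = \left(-31 + 33\right) \left(5 - \frac{-4 + 6}{-3 + 2}\right) = 2 \left(5 - \frac{2}{-1}\right) = 2 \left(5 - 2 \left(-1\right)\right) = 2 \left(5 - -2\right) = 2 \left(5 + 2\right) = 2 \cdot 7 = 14$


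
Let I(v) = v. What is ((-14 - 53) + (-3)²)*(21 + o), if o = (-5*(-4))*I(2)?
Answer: -3538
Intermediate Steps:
o = 40 (o = -5*(-4)*2 = 20*2 = 40)
((-14 - 53) + (-3)²)*(21 + o) = ((-14 - 53) + (-3)²)*(21 + 40) = (-67 + 9)*61 = -58*61 = -3538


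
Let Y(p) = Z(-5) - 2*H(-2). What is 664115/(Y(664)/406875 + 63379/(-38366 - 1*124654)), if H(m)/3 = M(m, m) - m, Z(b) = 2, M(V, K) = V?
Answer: -2936661740512500/1719133639 ≈ -1.7082e+6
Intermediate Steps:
H(m) = 0 (H(m) = 3*(m - m) = 3*0 = 0)
Y(p) = 2 (Y(p) = 2 - 2*0 = 2 + 0 = 2)
664115/(Y(664)/406875 + 63379/(-38366 - 1*124654)) = 664115/(2/406875 + 63379/(-38366 - 1*124654)) = 664115/(2*(1/406875) + 63379/(-38366 - 124654)) = 664115/(2/406875 + 63379/(-163020)) = 664115/(2/406875 + 63379*(-1/163020)) = 664115/(2/406875 - 63379/163020) = 664115/(-1719133639/4421917500) = 664115*(-4421917500/1719133639) = -2936661740512500/1719133639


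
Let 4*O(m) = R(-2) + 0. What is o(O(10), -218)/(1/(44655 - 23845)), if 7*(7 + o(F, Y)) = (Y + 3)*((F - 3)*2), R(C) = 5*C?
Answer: 48195960/7 ≈ 6.8851e+6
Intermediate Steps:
O(m) = -5/2 (O(m) = (5*(-2) + 0)/4 = (-10 + 0)/4 = (1/4)*(-10) = -5/2)
o(F, Y) = -7 + (-6 + 2*F)*(3 + Y)/7 (o(F, Y) = -7 + ((Y + 3)*((F - 3)*2))/7 = -7 + ((3 + Y)*((-3 + F)*2))/7 = -7 + ((3 + Y)*(-6 + 2*F))/7 = -7 + ((-6 + 2*F)*(3 + Y))/7 = -7 + (-6 + 2*F)*(3 + Y)/7)
o(O(10), -218)/(1/(44655 - 23845)) = (-67/7 - 6/7*(-218) + (6/7)*(-5/2) + (2/7)*(-5/2)*(-218))/(1/(44655 - 23845)) = (-67/7 + 1308/7 - 15/7 + 1090/7)/(1/20810) = 2316/(7*(1/20810)) = (2316/7)*20810 = 48195960/7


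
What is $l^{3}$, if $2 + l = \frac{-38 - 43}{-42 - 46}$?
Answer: $- \frac{857375}{681472} \approx -1.2581$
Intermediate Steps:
$l = - \frac{95}{88}$ ($l = -2 + \frac{-38 - 43}{-42 - 46} = -2 - \frac{81}{-88} = -2 - - \frac{81}{88} = -2 + \frac{81}{88} = - \frac{95}{88} \approx -1.0795$)
$l^{3} = \left(- \frac{95}{88}\right)^{3} = - \frac{857375}{681472}$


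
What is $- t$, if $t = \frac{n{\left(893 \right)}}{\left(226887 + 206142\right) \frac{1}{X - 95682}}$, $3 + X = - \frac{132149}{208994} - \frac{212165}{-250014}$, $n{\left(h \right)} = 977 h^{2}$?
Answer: $\frac{51253663740623795314378}{297715562012889} \approx 1.7216 \cdot 10^{8}$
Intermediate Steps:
$X = - \frac{36363041456}{13062856479}$ ($X = -3 - \left(- \frac{212165}{250014} + \frac{132149}{208994}\right) = -3 - - \frac{2825527981}{13062856479} = -3 + \left(- \frac{132149}{208994} + \frac{212165}{250014}\right) = -3 + \frac{2825527981}{13062856479} = - \frac{36363041456}{13062856479} \approx -2.7837$)
$t = - \frac{51253663740623795314378}{297715562012889}$ ($t = \frac{977 \cdot 893^{2}}{\left(226887 + 206142\right) \frac{1}{- \frac{36363041456}{13062856479} - 95682}} = \frac{977 \cdot 797449}{433029 \frac{1}{- \frac{1249916596665134}{13062856479}}} = \frac{779107673}{433029 \left(- \frac{13062856479}{1249916596665134}\right)} = \frac{779107673}{- \frac{5656595678244891}{1249916596665134}} = 779107673 \left(- \frac{1249916596665134}{5656595678244891}\right) = - \frac{51253663740623795314378}{297715562012889} \approx -1.7216 \cdot 10^{8}$)
$- t = \left(-1\right) \left(- \frac{51253663740623795314378}{297715562012889}\right) = \frac{51253663740623795314378}{297715562012889}$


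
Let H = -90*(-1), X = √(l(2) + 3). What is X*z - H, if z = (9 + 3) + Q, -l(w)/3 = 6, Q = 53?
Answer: -90 + 65*I*√15 ≈ -90.0 + 251.74*I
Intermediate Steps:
l(w) = -18 (l(w) = -3*6 = -18)
X = I*√15 (X = √(-18 + 3) = √(-15) = I*√15 ≈ 3.873*I)
z = 65 (z = (9 + 3) + 53 = 12 + 53 = 65)
H = 90
X*z - H = (I*√15)*65 - 1*90 = 65*I*√15 - 90 = -90 + 65*I*√15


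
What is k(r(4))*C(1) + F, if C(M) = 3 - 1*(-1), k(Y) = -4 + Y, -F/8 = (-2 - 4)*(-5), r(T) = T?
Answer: -240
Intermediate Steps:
F = -240 (F = -8*(-2 - 4)*(-5) = -(-48)*(-5) = -8*30 = -240)
C(M) = 4 (C(M) = 3 + 1 = 4)
k(r(4))*C(1) + F = (-4 + 4)*4 - 240 = 0*4 - 240 = 0 - 240 = -240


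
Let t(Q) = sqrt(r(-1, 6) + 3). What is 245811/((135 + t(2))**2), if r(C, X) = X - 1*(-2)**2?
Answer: 245811/(135 + sqrt(5))**2 ≈ 13.052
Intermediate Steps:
r(C, X) = -4 + X (r(C, X) = X - 1*4 = X - 4 = -4 + X)
t(Q) = sqrt(5) (t(Q) = sqrt((-4 + 6) + 3) = sqrt(2 + 3) = sqrt(5))
245811/((135 + t(2))**2) = 245811/((135 + sqrt(5))**2) = 245811/(135 + sqrt(5))**2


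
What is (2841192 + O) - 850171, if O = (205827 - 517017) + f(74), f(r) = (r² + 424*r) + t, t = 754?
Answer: 1717437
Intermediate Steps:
f(r) = 754 + r² + 424*r (f(r) = (r² + 424*r) + 754 = 754 + r² + 424*r)
O = -273584 (O = (205827 - 517017) + (754 + 74² + 424*74) = -311190 + (754 + 5476 + 31376) = -311190 + 37606 = -273584)
(2841192 + O) - 850171 = (2841192 - 273584) - 850171 = 2567608 - 850171 = 1717437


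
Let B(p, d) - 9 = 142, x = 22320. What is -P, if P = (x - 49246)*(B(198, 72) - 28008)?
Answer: -750077582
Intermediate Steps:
B(p, d) = 151 (B(p, d) = 9 + 142 = 151)
P = 750077582 (P = (22320 - 49246)*(151 - 28008) = -26926*(-27857) = 750077582)
-P = -1*750077582 = -750077582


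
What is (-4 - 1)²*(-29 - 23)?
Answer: -1300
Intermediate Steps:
(-4 - 1)²*(-29 - 23) = (-5)²*(-52) = 25*(-52) = -1300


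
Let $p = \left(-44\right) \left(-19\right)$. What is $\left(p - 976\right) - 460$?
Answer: $-600$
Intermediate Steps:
$p = 836$
$\left(p - 976\right) - 460 = \left(836 - 976\right) - 460 = -140 - 460 = -600$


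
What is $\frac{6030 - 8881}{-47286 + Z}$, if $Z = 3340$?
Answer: $\frac{2851}{43946} \approx 0.064875$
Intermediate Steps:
$\frac{6030 - 8881}{-47286 + Z} = \frac{6030 - 8881}{-47286 + 3340} = - \frac{2851}{-43946} = \left(-2851\right) \left(- \frac{1}{43946}\right) = \frac{2851}{43946}$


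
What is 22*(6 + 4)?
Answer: 220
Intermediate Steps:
22*(6 + 4) = 22*10 = 220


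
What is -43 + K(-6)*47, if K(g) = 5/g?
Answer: -493/6 ≈ -82.167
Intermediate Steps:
-43 + K(-6)*47 = -43 + (5/(-6))*47 = -43 + (5*(-⅙))*47 = -43 - ⅚*47 = -43 - 235/6 = -493/6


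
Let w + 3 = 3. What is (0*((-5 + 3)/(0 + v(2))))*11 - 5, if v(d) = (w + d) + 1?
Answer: -5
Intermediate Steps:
w = 0 (w = -3 + 3 = 0)
v(d) = 1 + d (v(d) = (0 + d) + 1 = d + 1 = 1 + d)
(0*((-5 + 3)/(0 + v(2))))*11 - 5 = (0*((-5 + 3)/(0 + (1 + 2))))*11 - 5 = (0*(-2/(0 + 3)))*11 - 5 = (0*(-2/3))*11 - 5 = (0*(-2*⅓))*11 - 5 = (0*(-⅔))*11 - 5 = 0*11 - 5 = 0 - 5 = -5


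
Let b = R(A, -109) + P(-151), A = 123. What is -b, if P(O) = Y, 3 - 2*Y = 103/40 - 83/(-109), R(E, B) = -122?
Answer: 1065307/8720 ≈ 122.17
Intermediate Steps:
Y = -1467/8720 (Y = 3/2 - (103/40 - 83/(-109))/2 = 3/2 - (103*(1/40) - 83*(-1/109))/2 = 3/2 - (103/40 + 83/109)/2 = 3/2 - ½*14547/4360 = 3/2 - 14547/8720 = -1467/8720 ≈ -0.16823)
P(O) = -1467/8720
b = -1065307/8720 (b = -122 - 1467/8720 = -1065307/8720 ≈ -122.17)
-b = -1*(-1065307/8720) = 1065307/8720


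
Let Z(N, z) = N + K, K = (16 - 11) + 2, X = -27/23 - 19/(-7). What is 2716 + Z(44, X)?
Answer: 2767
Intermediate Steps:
X = 248/161 (X = -27*1/23 - 19*(-⅐) = -27/23 + 19/7 = 248/161 ≈ 1.5404)
K = 7 (K = 5 + 2 = 7)
Z(N, z) = 7 + N (Z(N, z) = N + 7 = 7 + N)
2716 + Z(44, X) = 2716 + (7 + 44) = 2716 + 51 = 2767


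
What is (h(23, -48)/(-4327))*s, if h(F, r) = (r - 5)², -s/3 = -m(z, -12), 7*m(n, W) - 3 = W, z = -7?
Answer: 75843/30289 ≈ 2.5040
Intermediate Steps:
m(n, W) = 3/7 + W/7
s = -27/7 (s = -(-3)*(3/7 + (⅐)*(-12)) = -(-3)*(3/7 - 12/7) = -(-3)*(-9)/7 = -3*9/7 = -27/7 ≈ -3.8571)
h(F, r) = (-5 + r)²
(h(23, -48)/(-4327))*s = ((-5 - 48)²/(-4327))*(-27/7) = ((-53)²*(-1/4327))*(-27/7) = (2809*(-1/4327))*(-27/7) = -2809/4327*(-27/7) = 75843/30289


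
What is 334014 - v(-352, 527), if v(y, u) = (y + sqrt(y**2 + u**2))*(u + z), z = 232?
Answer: 601182 - 759*sqrt(401633) ≈ 1.2017e+5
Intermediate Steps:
v(y, u) = (232 + u)*(y + sqrt(u**2 + y**2)) (v(y, u) = (y + sqrt(y**2 + u**2))*(u + 232) = (y + sqrt(u**2 + y**2))*(232 + u) = (232 + u)*(y + sqrt(u**2 + y**2)))
334014 - v(-352, 527) = 334014 - (232*(-352) + 232*sqrt(527**2 + (-352)**2) + 527*(-352) + 527*sqrt(527**2 + (-352)**2)) = 334014 - (-81664 + 232*sqrt(277729 + 123904) - 185504 + 527*sqrt(277729 + 123904)) = 334014 - (-81664 + 232*sqrt(401633) - 185504 + 527*sqrt(401633)) = 334014 - (-267168 + 759*sqrt(401633)) = 334014 + (267168 - 759*sqrt(401633)) = 601182 - 759*sqrt(401633)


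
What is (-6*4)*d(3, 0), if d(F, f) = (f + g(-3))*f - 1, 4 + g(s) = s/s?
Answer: 24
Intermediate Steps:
g(s) = -3 (g(s) = -4 + s/s = -4 + 1 = -3)
d(F, f) = -1 + f*(-3 + f) (d(F, f) = (f - 3)*f - 1 = (-3 + f)*f - 1 = f*(-3 + f) - 1 = -1 + f*(-3 + f))
(-6*4)*d(3, 0) = (-6*4)*(-1 + 0² - 3*0) = -24*(-1 + 0 + 0) = -24*(-1) = 24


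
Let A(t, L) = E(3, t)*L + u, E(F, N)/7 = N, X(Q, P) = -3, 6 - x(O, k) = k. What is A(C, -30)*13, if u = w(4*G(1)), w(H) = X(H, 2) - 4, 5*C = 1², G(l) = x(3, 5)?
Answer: -637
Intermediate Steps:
x(O, k) = 6 - k
E(F, N) = 7*N
G(l) = 1 (G(l) = 6 - 1*5 = 6 - 5 = 1)
C = ⅕ (C = (⅕)*1² = (⅕)*1 = ⅕ ≈ 0.20000)
w(H) = -7 (w(H) = -3 - 4 = -7)
u = -7
A(t, L) = -7 + 7*L*t (A(t, L) = (7*t)*L - 7 = 7*L*t - 7 = -7 + 7*L*t)
A(C, -30)*13 = (-7 + 7*(-30)*(⅕))*13 = (-7 - 42)*13 = -49*13 = -637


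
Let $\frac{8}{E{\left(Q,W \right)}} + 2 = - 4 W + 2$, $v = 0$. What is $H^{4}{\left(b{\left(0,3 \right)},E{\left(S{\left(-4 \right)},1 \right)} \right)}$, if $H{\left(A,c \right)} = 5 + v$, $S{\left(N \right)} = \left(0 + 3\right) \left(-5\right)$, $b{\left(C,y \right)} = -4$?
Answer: $625$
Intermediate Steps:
$S{\left(N \right)} = -15$ ($S{\left(N \right)} = 3 \left(-5\right) = -15$)
$E{\left(Q,W \right)} = - \frac{2}{W}$ ($E{\left(Q,W \right)} = \frac{8}{-2 - \left(-2 + 4 W\right)} = \frac{8}{\left(-4\right) W} = 8 \left(- \frac{1}{4 W}\right) = - \frac{2}{W}$)
$H{\left(A,c \right)} = 5$ ($H{\left(A,c \right)} = 5 + 0 = 5$)
$H^{4}{\left(b{\left(0,3 \right)},E{\left(S{\left(-4 \right)},1 \right)} \right)} = 5^{4} = 625$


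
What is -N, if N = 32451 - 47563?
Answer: 15112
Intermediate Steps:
N = -15112
-N = -1*(-15112) = 15112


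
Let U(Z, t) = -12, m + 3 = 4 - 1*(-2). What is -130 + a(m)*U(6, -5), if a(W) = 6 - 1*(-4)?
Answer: -250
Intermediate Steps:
m = 3 (m = -3 + (4 - 1*(-2)) = -3 + (4 + 2) = -3 + 6 = 3)
a(W) = 10 (a(W) = 6 + 4 = 10)
-130 + a(m)*U(6, -5) = -130 + 10*(-12) = -130 - 120 = -250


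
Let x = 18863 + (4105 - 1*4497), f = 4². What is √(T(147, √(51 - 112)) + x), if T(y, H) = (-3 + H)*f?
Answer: √(18423 + 16*I*√61) ≈ 135.73 + 0.4603*I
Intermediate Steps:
f = 16
T(y, H) = -48 + 16*H (T(y, H) = (-3 + H)*16 = -48 + 16*H)
x = 18471 (x = 18863 + (4105 - 4497) = 18863 - 392 = 18471)
√(T(147, √(51 - 112)) + x) = √((-48 + 16*√(51 - 112)) + 18471) = √((-48 + 16*√(-61)) + 18471) = √((-48 + 16*(I*√61)) + 18471) = √((-48 + 16*I*√61) + 18471) = √(18423 + 16*I*√61)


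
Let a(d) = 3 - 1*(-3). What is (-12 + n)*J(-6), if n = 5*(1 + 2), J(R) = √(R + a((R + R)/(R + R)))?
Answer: 0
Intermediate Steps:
a(d) = 6 (a(d) = 3 + 3 = 6)
J(R) = √(6 + R) (J(R) = √(R + 6) = √(6 + R))
n = 15 (n = 5*3 = 15)
(-12 + n)*J(-6) = (-12 + 15)*√(6 - 6) = 3*√0 = 3*0 = 0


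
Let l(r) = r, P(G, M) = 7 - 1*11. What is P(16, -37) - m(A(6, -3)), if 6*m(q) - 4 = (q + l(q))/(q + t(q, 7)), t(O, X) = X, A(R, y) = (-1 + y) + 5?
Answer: -113/24 ≈ -4.7083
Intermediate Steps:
P(G, M) = -4 (P(G, M) = 7 - 11 = -4)
A(R, y) = 4 + y
m(q) = ⅔ + q/(3*(7 + q)) (m(q) = ⅔ + ((q + q)/(q + 7))/6 = ⅔ + ((2*q)/(7 + q))/6 = ⅔ + (2*q/(7 + q))/6 = ⅔ + q/(3*(7 + q)))
P(16, -37) - m(A(6, -3)) = -4 - (14/3 + (4 - 3))/(7 + (4 - 3)) = -4 - (14/3 + 1)/(7 + 1) = -4 - 17/(8*3) = -4 - 1*17/24 = -4 - 17/24 = -113/24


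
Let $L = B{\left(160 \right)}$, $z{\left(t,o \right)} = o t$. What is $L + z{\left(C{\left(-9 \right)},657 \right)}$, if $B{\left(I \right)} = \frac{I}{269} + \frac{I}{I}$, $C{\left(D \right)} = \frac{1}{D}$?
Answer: $- \frac{19208}{269} \approx -71.405$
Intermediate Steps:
$B{\left(I \right)} = 1 + \frac{I}{269}$ ($B{\left(I \right)} = I \frac{1}{269} + 1 = \frac{I}{269} + 1 = 1 + \frac{I}{269}$)
$L = \frac{429}{269}$ ($L = 1 + \frac{1}{269} \cdot 160 = 1 + \frac{160}{269} = \frac{429}{269} \approx 1.5948$)
$L + z{\left(C{\left(-9 \right)},657 \right)} = \frac{429}{269} + \frac{657}{-9} = \frac{429}{269} + 657 \left(- \frac{1}{9}\right) = \frac{429}{269} - 73 = - \frac{19208}{269}$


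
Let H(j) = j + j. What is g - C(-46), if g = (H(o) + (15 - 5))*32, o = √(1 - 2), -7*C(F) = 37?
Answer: 2277/7 + 64*I ≈ 325.29 + 64.0*I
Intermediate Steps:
C(F) = -37/7 (C(F) = -⅐*37 = -37/7)
o = I (o = √(-1) = I ≈ 1.0*I)
H(j) = 2*j
g = 320 + 64*I (g = (2*I + (15 - 5))*32 = (2*I + 10)*32 = (10 + 2*I)*32 = 320 + 64*I ≈ 320.0 + 64.0*I)
g - C(-46) = (320 + 64*I) - 1*(-37/7) = (320 + 64*I) + 37/7 = 2277/7 + 64*I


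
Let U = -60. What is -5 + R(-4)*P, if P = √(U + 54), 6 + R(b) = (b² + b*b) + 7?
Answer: -5 + 33*I*√6 ≈ -5.0 + 80.833*I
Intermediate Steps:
R(b) = 1 + 2*b² (R(b) = -6 + ((b² + b*b) + 7) = -6 + ((b² + b²) + 7) = -6 + (2*b² + 7) = -6 + (7 + 2*b²) = 1 + 2*b²)
P = I*√6 (P = √(-60 + 54) = √(-6) = I*√6 ≈ 2.4495*I)
-5 + R(-4)*P = -5 + (1 + 2*(-4)²)*(I*√6) = -5 + (1 + 2*16)*(I*√6) = -5 + (1 + 32)*(I*√6) = -5 + 33*(I*√6) = -5 + 33*I*√6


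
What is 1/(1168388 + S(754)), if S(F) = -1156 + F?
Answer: 1/1167986 ≈ 8.5617e-7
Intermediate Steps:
1/(1168388 + S(754)) = 1/(1168388 + (-1156 + 754)) = 1/(1168388 - 402) = 1/1167986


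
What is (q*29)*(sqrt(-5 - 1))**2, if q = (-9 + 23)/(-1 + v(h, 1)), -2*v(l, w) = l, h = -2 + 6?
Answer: 812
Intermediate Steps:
h = 4
v(l, w) = -l/2
q = -14/3 (q = (-9 + 23)/(-1 - 1/2*4) = 14/(-1 - 2) = 14/(-3) = 14*(-1/3) = -14/3 ≈ -4.6667)
(q*29)*(sqrt(-5 - 1))**2 = (-14/3*29)*(sqrt(-5 - 1))**2 = -406*(sqrt(-6))**2/3 = -406*(I*sqrt(6))**2/3 = -406/3*(-6) = 812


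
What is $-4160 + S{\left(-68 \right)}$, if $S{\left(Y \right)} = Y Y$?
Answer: $464$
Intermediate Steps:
$S{\left(Y \right)} = Y^{2}$
$-4160 + S{\left(-68 \right)} = -4160 + \left(-68\right)^{2} = -4160 + 4624 = 464$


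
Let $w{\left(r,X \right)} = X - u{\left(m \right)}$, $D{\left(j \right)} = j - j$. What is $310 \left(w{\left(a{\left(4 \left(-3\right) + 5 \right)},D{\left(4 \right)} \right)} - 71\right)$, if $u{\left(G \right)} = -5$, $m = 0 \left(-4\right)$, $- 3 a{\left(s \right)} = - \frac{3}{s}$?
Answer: $-20460$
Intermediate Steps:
$a{\left(s \right)} = \frac{1}{s}$ ($a{\left(s \right)} = - \frac{\left(-3\right) \frac{1}{s}}{3} = \frac{1}{s}$)
$D{\left(j \right)} = 0$
$m = 0$
$w{\left(r,X \right)} = 5 + X$ ($w{\left(r,X \right)} = X - -5 = X + 5 = 5 + X$)
$310 \left(w{\left(a{\left(4 \left(-3\right) + 5 \right)},D{\left(4 \right)} \right)} - 71\right) = 310 \left(\left(5 + 0\right) - 71\right) = 310 \left(5 - 71\right) = 310 \left(-66\right) = -20460$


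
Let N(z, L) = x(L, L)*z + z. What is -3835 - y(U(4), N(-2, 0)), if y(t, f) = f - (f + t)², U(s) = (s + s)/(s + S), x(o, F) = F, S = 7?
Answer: -463597/121 ≈ -3831.4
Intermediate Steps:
U(s) = 2*s/(7 + s) (U(s) = (s + s)/(s + 7) = (2*s)/(7 + s) = 2*s/(7 + s))
N(z, L) = z + L*z (N(z, L) = L*z + z = z + L*z)
-3835 - y(U(4), N(-2, 0)) = -3835 - (-2*(1 + 0) - (-2*(1 + 0) + 2*4/(7 + 4))²) = -3835 - (-2*1 - (-2*1 + 2*4/11)²) = -3835 - (-2 - (-2 + 2*4*(1/11))²) = -3835 - (-2 - (-2 + 8/11)²) = -3835 - (-2 - (-14/11)²) = -3835 - (-2 - 1*196/121) = -3835 - (-2 - 196/121) = -3835 - 1*(-438/121) = -3835 + 438/121 = -463597/121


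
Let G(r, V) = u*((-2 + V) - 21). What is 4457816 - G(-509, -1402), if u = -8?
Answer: 4446416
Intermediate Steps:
G(r, V) = 184 - 8*V (G(r, V) = -8*((-2 + V) - 21) = -8*(-23 + V) = 184 - 8*V)
4457816 - G(-509, -1402) = 4457816 - (184 - 8*(-1402)) = 4457816 - (184 + 11216) = 4457816 - 1*11400 = 4457816 - 11400 = 4446416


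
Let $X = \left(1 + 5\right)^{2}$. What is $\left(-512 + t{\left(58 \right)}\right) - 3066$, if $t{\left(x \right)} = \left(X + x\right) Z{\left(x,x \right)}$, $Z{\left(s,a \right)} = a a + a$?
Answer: $318090$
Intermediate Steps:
$Z{\left(s,a \right)} = a + a^{2}$ ($Z{\left(s,a \right)} = a^{2} + a = a + a^{2}$)
$X = 36$ ($X = 6^{2} = 36$)
$t{\left(x \right)} = x \left(1 + x\right) \left(36 + x\right)$ ($t{\left(x \right)} = \left(36 + x\right) x \left(1 + x\right) = x \left(1 + x\right) \left(36 + x\right)$)
$\left(-512 + t{\left(58 \right)}\right) - 3066 = \left(-512 + 58 \left(1 + 58\right) \left(36 + 58\right)\right) - 3066 = \left(-512 + 58 \cdot 59 \cdot 94\right) - 3066 = \left(-512 + 321668\right) - 3066 = 321156 - 3066 = 318090$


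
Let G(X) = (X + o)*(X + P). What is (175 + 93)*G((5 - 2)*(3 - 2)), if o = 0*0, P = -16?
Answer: -10452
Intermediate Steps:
o = 0
G(X) = X*(-16 + X) (G(X) = (X + 0)*(X - 16) = X*(-16 + X))
(175 + 93)*G((5 - 2)*(3 - 2)) = (175 + 93)*(((5 - 2)*(3 - 2))*(-16 + (5 - 2)*(3 - 2))) = 268*((3*1)*(-16 + 3*1)) = 268*(3*(-16 + 3)) = 268*(3*(-13)) = 268*(-39) = -10452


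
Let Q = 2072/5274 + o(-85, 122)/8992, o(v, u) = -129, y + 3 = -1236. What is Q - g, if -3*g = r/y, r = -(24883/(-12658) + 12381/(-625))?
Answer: 4812053332433477/12912500102460000 ≈ 0.37267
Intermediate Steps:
y = -1239 (y = -3 - 1236 = -1239)
r = 172270573/7911250 (r = -(24883*(-1/12658) + 12381*(-1/625)) = -(-24883/12658 - 12381/625) = -1*(-172270573/7911250) = 172270573/7911250 ≈ 21.775)
Q = 8975539/23711904 (Q = 2072/5274 - 129/8992 = 2072*(1/5274) - 129*1/8992 = 1036/2637 - 129/8992 = 8975539/23711904 ≈ 0.37852)
g = 172270573/29406116250 (g = -172270573/(23733750*(-1239)) = -172270573*(-1)/(23733750*1239) = -1/3*(-172270573/9802038750) = 172270573/29406116250 ≈ 0.0058583)
Q - g = 8975539/23711904 - 1*172270573/29406116250 = 8975539/23711904 - 172270573/29406116250 = 4812053332433477/12912500102460000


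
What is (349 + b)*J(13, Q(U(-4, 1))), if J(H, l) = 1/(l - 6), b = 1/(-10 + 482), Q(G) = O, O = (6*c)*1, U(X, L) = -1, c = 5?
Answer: 164729/11328 ≈ 14.542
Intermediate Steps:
O = 30 (O = (6*5)*1 = 30*1 = 30)
Q(G) = 30
b = 1/472 ≈ 0.0021186
J(H, l) = 1/(-6 + l)
(349 + b)*J(13, Q(U(-4, 1))) = (349 + 1/472)/(-6 + 30) = (164729/472)/24 = (164729/472)*(1/24) = 164729/11328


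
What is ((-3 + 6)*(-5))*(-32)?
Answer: 480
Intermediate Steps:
((-3 + 6)*(-5))*(-32) = (3*(-5))*(-32) = -15*(-32) = 480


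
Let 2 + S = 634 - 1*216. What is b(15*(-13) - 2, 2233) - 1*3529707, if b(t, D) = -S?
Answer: -3530123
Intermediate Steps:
S = 416 (S = -2 + (634 - 1*216) = -2 + (634 - 216) = -2 + 418 = 416)
b(t, D) = -416 (b(t, D) = -1*416 = -416)
b(15*(-13) - 2, 2233) - 1*3529707 = -416 - 1*3529707 = -416 - 3529707 = -3530123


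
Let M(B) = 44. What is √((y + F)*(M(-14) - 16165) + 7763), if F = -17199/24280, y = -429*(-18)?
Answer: I*√18343923130150870/12140 ≈ 11156.0*I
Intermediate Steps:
y = 7722
F = -17199/24280 (F = -17199*1/24280 = -17199/24280 ≈ -0.70836)
√((y + F)*(M(-14) - 16165) + 7763) = √((7722 - 17199/24280)*(44 - 16165) + 7763) = √((187472961/24280)*(-16121) + 7763) = √(-3022251604281/24280 + 7763) = √(-3022063118641/24280) = I*√18343923130150870/12140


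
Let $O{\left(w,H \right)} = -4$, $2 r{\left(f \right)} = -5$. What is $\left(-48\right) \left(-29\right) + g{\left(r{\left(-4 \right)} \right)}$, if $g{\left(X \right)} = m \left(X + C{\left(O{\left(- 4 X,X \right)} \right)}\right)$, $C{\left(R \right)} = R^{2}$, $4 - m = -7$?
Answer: $\frac{3081}{2} \approx 1540.5$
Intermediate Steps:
$r{\left(f \right)} = - \frac{5}{2}$ ($r{\left(f \right)} = \frac{1}{2} \left(-5\right) = - \frac{5}{2}$)
$m = 11$ ($m = 4 - -7 = 4 + 7 = 11$)
$g{\left(X \right)} = 176 + 11 X$ ($g{\left(X \right)} = 11 \left(X + \left(-4\right)^{2}\right) = 11 \left(X + 16\right) = 11 \left(16 + X\right) = 176 + 11 X$)
$\left(-48\right) \left(-29\right) + g{\left(r{\left(-4 \right)} \right)} = \left(-48\right) \left(-29\right) + \left(176 + 11 \left(- \frac{5}{2}\right)\right) = 1392 + \left(176 - \frac{55}{2}\right) = 1392 + \frac{297}{2} = \frac{3081}{2}$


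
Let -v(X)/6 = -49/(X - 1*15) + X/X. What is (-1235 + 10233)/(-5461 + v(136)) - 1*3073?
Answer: -2032996307/661213 ≈ -3074.6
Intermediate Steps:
v(X) = -6 + 294/(-15 + X) (v(X) = -6*(-49/(X - 1*15) + X/X) = -6*(-49/(X - 15) + 1) = -6*(-49/(-15 + X) + 1) = -6*(1 - 49/(-15 + X)) = -6 + 294/(-15 + X))
(-1235 + 10233)/(-5461 + v(136)) - 1*3073 = (-1235 + 10233)/(-5461 + 6*(64 - 1*136)/(-15 + 136)) - 1*3073 = 8998/(-5461 + 6*(64 - 136)/121) - 3073 = 8998/(-5461 + 6*(1/121)*(-72)) - 3073 = 8998/(-5461 - 432/121) - 3073 = 8998/(-661213/121) - 3073 = 8998*(-121/661213) - 3073 = -1088758/661213 - 3073 = -2032996307/661213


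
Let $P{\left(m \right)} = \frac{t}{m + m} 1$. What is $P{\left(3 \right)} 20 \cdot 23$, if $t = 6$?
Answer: $460$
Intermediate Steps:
$P{\left(m \right)} = \frac{3}{m}$ ($P{\left(m \right)} = \frac{1}{m + m} 6 \cdot 1 = \frac{1}{2 m} 6 \cdot 1 = \frac{3}{m} 1 = \frac{3}{m}$)
$P{\left(3 \right)} 20 \cdot 23 = \frac{3}{3} \cdot 20 \cdot 23 = 3 \cdot \frac{1}{3} \cdot 20 \cdot 23 = 1 \cdot 20 \cdot 23 = 20 \cdot 23 = 460$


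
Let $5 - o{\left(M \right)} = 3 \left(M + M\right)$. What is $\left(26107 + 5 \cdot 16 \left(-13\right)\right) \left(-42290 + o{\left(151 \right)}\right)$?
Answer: $-1082668797$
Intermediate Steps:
$o{\left(M \right)} = 5 - 6 M$ ($o{\left(M \right)} = 5 - 3 \left(M + M\right) = 5 - 3 \cdot 2 M = 5 - 6 M$)
$\left(26107 + 5 \cdot 16 \left(-13\right)\right) \left(-42290 + o{\left(151 \right)}\right) = \left(26107 + 5 \cdot 16 \left(-13\right)\right) \left(-42290 + \left(5 - 906\right)\right) = \left(26107 + 80 \left(-13\right)\right) \left(-42290 + \left(5 - 906\right)\right) = \left(26107 - 1040\right) \left(-42290 - 901\right) = 25067 \left(-43191\right) = -1082668797$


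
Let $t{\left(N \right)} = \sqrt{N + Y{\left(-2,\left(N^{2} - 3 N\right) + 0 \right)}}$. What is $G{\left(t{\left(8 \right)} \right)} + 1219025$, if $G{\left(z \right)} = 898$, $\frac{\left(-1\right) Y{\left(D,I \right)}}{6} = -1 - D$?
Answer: $1219923$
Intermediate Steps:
$Y{\left(D,I \right)} = 6 + 6 D$ ($Y{\left(D,I \right)} = - 6 \left(-1 - D\right) = 6 + 6 D$)
$t{\left(N \right)} = \sqrt{-6 + N}$ ($t{\left(N \right)} = \sqrt{N + \left(6 + 6 \left(-2\right)\right)} = \sqrt{N + \left(6 - 12\right)} = \sqrt{N - 6} = \sqrt{-6 + N}$)
$G{\left(t{\left(8 \right)} \right)} + 1219025 = 898 + 1219025 = 1219923$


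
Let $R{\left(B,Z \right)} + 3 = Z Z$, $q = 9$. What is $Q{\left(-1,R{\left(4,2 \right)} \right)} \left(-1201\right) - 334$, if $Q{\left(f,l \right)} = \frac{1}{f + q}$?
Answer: $- \frac{3873}{8} \approx -484.13$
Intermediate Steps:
$R{\left(B,Z \right)} = -3 + Z^{2}$ ($R{\left(B,Z \right)} = -3 + Z Z = -3 + Z^{2}$)
$Q{\left(f,l \right)} = \frac{1}{9 + f}$ ($Q{\left(f,l \right)} = \frac{1}{f + 9} = \frac{1}{9 + f}$)
$Q{\left(-1,R{\left(4,2 \right)} \right)} \left(-1201\right) - 334 = \frac{1}{9 - 1} \left(-1201\right) - 334 = \frac{1}{8} \left(-1201\right) - 334 = - \frac{1201}{8} - 334 = - \frac{3873}{8}$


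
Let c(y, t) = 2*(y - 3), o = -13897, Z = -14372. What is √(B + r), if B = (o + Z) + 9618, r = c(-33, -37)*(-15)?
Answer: I*√17571 ≈ 132.56*I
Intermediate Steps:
c(y, t) = -6 + 2*y (c(y, t) = 2*(-3 + y) = -6 + 2*y)
r = 1080 (r = (-6 + 2*(-33))*(-15) = (-6 - 66)*(-15) = -72*(-15) = 1080)
B = -18651 (B = (-13897 - 14372) + 9618 = -28269 + 9618 = -18651)
√(B + r) = √(-18651 + 1080) = √(-17571) = I*√17571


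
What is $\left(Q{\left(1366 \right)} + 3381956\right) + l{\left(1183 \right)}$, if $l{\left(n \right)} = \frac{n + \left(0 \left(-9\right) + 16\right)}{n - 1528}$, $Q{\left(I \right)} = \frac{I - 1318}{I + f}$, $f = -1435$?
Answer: $\frac{1166773381}{345} \approx 3.382 \cdot 10^{6}$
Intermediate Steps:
$Q{\left(I \right)} = \frac{-1318 + I}{-1435 + I}$ ($Q{\left(I \right)} = \frac{I - 1318}{I - 1435} = \frac{-1318 + I}{-1435 + I}$)
$l{\left(n \right)} = \frac{16 + n}{-1528 + n}$ ($l{\left(n \right)} = \frac{n + \left(0 + 16\right)}{-1528 + n} = \frac{n + 16}{-1528 + n} = \frac{16 + n}{-1528 + n}$)
$\left(Q{\left(1366 \right)} + 3381956\right) + l{\left(1183 \right)} = \left(\frac{-1318 + 1366}{-1435 + 1366} + 3381956\right) + \frac{16 + 1183}{-1528 + 1183} = \left(\frac{1}{-69} \cdot 48 + 3381956\right) + \frac{1}{-345} \cdot 1199 = \left(\left(- \frac{1}{69}\right) 48 + 3381956\right) - \frac{1199}{345} = \left(- \frac{16}{23} + 3381956\right) - \frac{1199}{345} = \frac{77784972}{23} - \frac{1199}{345} = \frac{1166773381}{345}$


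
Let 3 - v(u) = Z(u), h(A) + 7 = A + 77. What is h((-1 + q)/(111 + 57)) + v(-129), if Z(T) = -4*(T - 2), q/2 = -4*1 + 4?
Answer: -75769/168 ≈ -451.01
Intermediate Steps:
q = 0 (q = 2*(-4*1 + 4) = 2*(-4 + 4) = 2*0 = 0)
Z(T) = 8 - 4*T (Z(T) = -4*(-2 + T) = 8 - 4*T)
h(A) = 70 + A (h(A) = -7 + (A + 77) = -7 + (77 + A) = 70 + A)
v(u) = -5 + 4*u (v(u) = 3 - (8 - 4*u) = 3 + (-8 + 4*u) = -5 + 4*u)
h((-1 + q)/(111 + 57)) + v(-129) = (70 + (-1 + 0)/(111 + 57)) + (-5 + 4*(-129)) = (70 - 1/168) + (-5 - 516) = (70 - 1*1/168) - 521 = (70 - 1/168) - 521 = 11759/168 - 521 = -75769/168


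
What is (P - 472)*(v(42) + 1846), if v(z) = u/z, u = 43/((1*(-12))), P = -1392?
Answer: -216769453/63 ≈ -3.4408e+6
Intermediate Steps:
u = -43/12 (u = 43/(-12) = 43*(-1/12) = -43/12 ≈ -3.5833)
v(z) = -43/(12*z)
(P - 472)*(v(42) + 1846) = (-1392 - 472)*(-43/12/42 + 1846) = -1864*(-43/12*1/42 + 1846) = -1864*(-43/504 + 1846) = -1864*930341/504 = -216769453/63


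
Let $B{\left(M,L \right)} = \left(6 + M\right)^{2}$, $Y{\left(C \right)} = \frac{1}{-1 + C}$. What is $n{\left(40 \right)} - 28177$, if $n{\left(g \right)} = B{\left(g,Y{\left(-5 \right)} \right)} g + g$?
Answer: $56503$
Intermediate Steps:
$n{\left(g \right)} = g + g \left(6 + g\right)^{2}$ ($n{\left(g \right)} = \left(6 + g\right)^{2} g + g = g \left(6 + g\right)^{2} + g = g + g \left(6 + g\right)^{2}$)
$n{\left(40 \right)} - 28177 = 40 \left(1 + \left(6 + 40\right)^{2}\right) - 28177 = 40 \left(1 + 46^{2}\right) - 28177 = 40 \left(1 + 2116\right) - 28177 = 40 \cdot 2117 - 28177 = 84680 - 28177 = 56503$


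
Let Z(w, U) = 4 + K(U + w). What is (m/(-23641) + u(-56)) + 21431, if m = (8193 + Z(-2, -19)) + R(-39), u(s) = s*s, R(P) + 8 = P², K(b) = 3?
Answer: 580778734/23641 ≈ 24567.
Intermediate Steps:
Z(w, U) = 7 (Z(w, U) = 4 + 3 = 7)
R(P) = -8 + P²
u(s) = s²
m = 9713 (m = (8193 + 7) + (-8 + (-39)²) = 8200 + (-8 + 1521) = 8200 + 1513 = 9713)
(m/(-23641) + u(-56)) + 21431 = (9713/(-23641) + (-56)²) + 21431 = (9713*(-1/23641) + 3136) + 21431 = (-9713/23641 + 3136) + 21431 = 74128463/23641 + 21431 = 580778734/23641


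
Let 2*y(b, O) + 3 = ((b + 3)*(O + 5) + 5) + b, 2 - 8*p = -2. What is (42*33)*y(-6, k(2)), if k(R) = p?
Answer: -28413/2 ≈ -14207.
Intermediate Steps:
p = ½ (p = ¼ - ⅛*(-2) = ¼ + ¼ = ½ ≈ 0.50000)
k(R) = ½
y(b, O) = 1 + b/2 + (3 + b)*(5 + O)/2 (y(b, O) = -3/2 + (((b + 3)*(O + 5) + 5) + b)/2 = -3/2 + (((3 + b)*(5 + O) + 5) + b)/2 = -3/2 + ((5 + (3 + b)*(5 + O)) + b)/2 = -3/2 + (5 + b + (3 + b)*(5 + O))/2 = -3/2 + (5/2 + b/2 + (3 + b)*(5 + O)/2) = 1 + b/2 + (3 + b)*(5 + O)/2)
(42*33)*y(-6, k(2)) = (42*33)*(17/2 + 3*(-6) + (3/2)*(½) + (½)*(½)*(-6)) = 1386*(17/2 - 18 + ¾ - 3/2) = 1386*(-41/4) = -28413/2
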